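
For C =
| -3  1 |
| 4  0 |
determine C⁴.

[[205, -51], [-204, 52]]

C² = [[13, -3], [-12, 4]]
C³ = [[-51, 13], [52, -12]]
C⁴ = [[205, -51], [-204, 52]]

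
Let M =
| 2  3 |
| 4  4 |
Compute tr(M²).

44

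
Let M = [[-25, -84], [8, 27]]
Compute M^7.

tr M = 2 and det M = -3, so the characteristic polynomial is λ² − (2)λ + (-3) with roots 3 and -1.
Eigenvectors give P = [[-3, 7], [1, -2]] with P⁻¹ = [[2, 7], [1, 3]], and M = P·diag(3, -1)·P⁻¹.
Then M^7 = P·diag(2187, -1)·P⁻¹ = [[-6561, -7], [2187, 2]] · [[2, 7], [1, 3]] = [[-13129, -45948], [4376, 15315]].

[[-13129, -45948], [4376, 15315]]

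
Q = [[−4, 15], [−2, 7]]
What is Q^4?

[[−74, 225], [−30, 91]]

tr Q = 3 and det Q = 2, so the characteristic polynomial is λ² − (3)λ + (2) with roots 1 and 2.
Eigenvectors give P = [[−3, 5], [−1, 2]] with P⁻¹ = [[−2, 5], [−1, 3]], and Q = P·diag(1, 2)·P⁻¹.
Then Q^4 = P·diag(1, 16)·P⁻¹ = [[−3, 80], [−1, 32]] · [[−2, 5], [−1, 3]] = [[−74, 225], [−30, 91]].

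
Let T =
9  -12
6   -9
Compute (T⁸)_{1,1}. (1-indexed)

6561

tr T = 0 and det T = -9, so the characteristic polynomial is λ² − (0)λ + (-9) with roots -3 and 3.
Eigenvectors give P = [[-1, 2], [-1, 1]] with P⁻¹ = [[1, -2], [1, -1]], and T = P·diag(-3, 3)·P⁻¹.
Then T⁸ = P·diag(6561, 6561)·P⁻¹ = [[-6561, 13122], [-6561, 6561]] · [[1, -2], [1, -1]] = [[6561, 0], [0, 6561]].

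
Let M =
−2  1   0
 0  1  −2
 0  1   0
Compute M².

[[4, −1, −2], [0, −1, −2], [0, 1, −2]]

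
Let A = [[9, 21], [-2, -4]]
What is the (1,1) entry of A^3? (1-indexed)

tr A = 5 and det A = 6, so the characteristic polynomial is λ² − (5)λ + (6) with roots 3 and 2.
Eigenvectors give P = [[7, -3], [-2, 1]] with P⁻¹ = [[1, 3], [2, 7]], and A = P·diag(3, 2)·P⁻¹.
Then A^3 = P·diag(27, 8)·P⁻¹ = [[189, -24], [-54, 8]] · [[1, 3], [2, 7]] = [[141, 399], [-38, -106]].

141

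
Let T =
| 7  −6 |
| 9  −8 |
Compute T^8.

[[−509, 510], [−765, 766]]

tr T = −1 and det T = −2, so the characteristic polynomial is λ² − (−1)λ + (−2) with roots −2 and 1.
Eigenvectors give P = [[−2, 1], [−3, 1]] with P⁻¹ = [[1, −1], [3, −2]], and T = P·diag(−2, 1)·P⁻¹.
Then T^8 = P·diag(256, 1)·P⁻¹ = [[−512, 1], [−768, 1]] · [[1, −1], [3, −2]] = [[−509, 510], [−765, 766]].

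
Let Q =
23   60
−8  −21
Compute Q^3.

tr Q = 2 and det Q = −3, so the characteristic polynomial is λ² − (2)λ + (−3) with roots 3 and −1.
Eigenvectors give P = [[−3, −5], [1, 2]] with P⁻¹ = [[−2, −5], [1, 3]], and Q = P·diag(3, −1)·P⁻¹.
Then Q^3 = P·diag(27, −1)·P⁻¹ = [[−81, 5], [27, −2]] · [[−2, −5], [1, 3]] = [[167, 420], [−56, −141]].

[[167, 420], [−56, −141]]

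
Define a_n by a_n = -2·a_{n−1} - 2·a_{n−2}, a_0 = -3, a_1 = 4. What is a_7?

With companion matrix B = [[-2, -2], [1, 0]], [a_n, a_{n−1}]ᵀ = B·[a_{n−1}, a_{n−2}]ᵀ, so [a_7, a_6]ᵀ = B⁶·[a_1, a_0]ᵀ.
B⁶ = [[-8, -16], [8, 8]], giving [a_7, a_6]ᵀ = [[16], [8]].

16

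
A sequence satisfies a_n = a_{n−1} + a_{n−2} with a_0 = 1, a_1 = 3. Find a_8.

With companion matrix Q = [[1, 1], [1, 0]], [a_n, a_{n−1}]ᵀ = Q·[a_{n−1}, a_{n−2}]ᵀ, so [a_8, a_7]ᵀ = Q⁷·[a_1, a_0]ᵀ.
Q⁷ = [[21, 13], [13, 8]], giving [a_8, a_7]ᵀ = [[76], [47]].

76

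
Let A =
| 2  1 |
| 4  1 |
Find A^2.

[[8, 3], [12, 5]]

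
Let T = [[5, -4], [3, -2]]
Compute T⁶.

[[253, -252], [189, -188]]

tr T = 3 and det T = 2, so the characteristic polynomial is λ² − (3)λ + (2) with roots 2 and 1.
Eigenvectors give P = [[-4, -1], [-3, -1]] with P⁻¹ = [[-1, 1], [3, -4]], and T = P·diag(2, 1)·P⁻¹.
Then T⁶ = P·diag(64, 1)·P⁻¹ = [[-256, -1], [-192, -1]] · [[-1, 1], [3, -4]] = [[253, -252], [189, -188]].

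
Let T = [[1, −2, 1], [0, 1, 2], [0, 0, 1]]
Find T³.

[[1, −6, −9], [0, 1, 6], [0, 0, 1]]

T = I + N where N = [[0, −2, 1], [0, 0, 2], [0, 0, 0]] is strictly upper-triangular, so N³ = 0.
(I + N)³ = I + 3·N + 3·N² = [[1, −6, −9], [0, 1, 6], [0, 0, 1]].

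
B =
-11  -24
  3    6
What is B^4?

[[601, 1560], [-195, -504]]

tr B = -5 and det B = 6, so the characteristic polynomial is λ² − (-5)λ + (6) with roots -2 and -3.
Eigenvectors give P = [[8, 3], [-3, -1]] with P⁻¹ = [[-1, -3], [3, 8]], and B = P·diag(-2, -3)·P⁻¹.
Then B^4 = P·diag(16, 81)·P⁻¹ = [[128, 243], [-48, -81]] · [[-1, -3], [3, 8]] = [[601, 1560], [-195, -504]].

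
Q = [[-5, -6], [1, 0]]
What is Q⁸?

[[19171, 37830], [-6305, -12354]]

tr Q = -5 and det Q = 6, so the characteristic polynomial is λ² − (-5)λ + (6) with roots -3 and -2.
Eigenvectors give P = [[3, -2], [-1, 1]] with P⁻¹ = [[1, 2], [1, 3]], and Q = P·diag(-3, -2)·P⁻¹.
Then Q⁸ = P·diag(6561, 256)·P⁻¹ = [[19683, -512], [-6561, 256]] · [[1, 2], [1, 3]] = [[19171, 37830], [-6305, -12354]].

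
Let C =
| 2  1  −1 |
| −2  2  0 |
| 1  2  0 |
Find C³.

[[−4, 1, −1], [−18, 0, 8], [−15, 6, 2]]

C² = [[1, 2, −2], [−8, 2, 2], [−2, 5, −1]]
C³ = [[−4, 1, −1], [−18, 0, 8], [−15, 6, 2]]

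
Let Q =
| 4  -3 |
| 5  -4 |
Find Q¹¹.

Q² = I (check: tr Q = 0 and det Q = -1), so Q¹¹ = Q since 11 is odd.

[[4, -3], [5, -4]]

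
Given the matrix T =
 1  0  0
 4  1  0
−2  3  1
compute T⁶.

T = I + N where N = [[0, 0, 0], [4, 0, 0], [−2, 3, 0]] is strictly lower-triangular, so N³ = 0.
(I + N)⁶ = I + 6·N + 15·N² = [[1, 0, 0], [24, 1, 0], [168, 18, 1]].

[[1, 0, 0], [24, 1, 0], [168, 18, 1]]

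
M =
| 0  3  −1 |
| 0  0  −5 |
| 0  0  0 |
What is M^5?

M is strictly triangular, hence nilpotent: M^3 = 0, so M^5 = 0.

[[0, 0, 0], [0, 0, 0], [0, 0, 0]]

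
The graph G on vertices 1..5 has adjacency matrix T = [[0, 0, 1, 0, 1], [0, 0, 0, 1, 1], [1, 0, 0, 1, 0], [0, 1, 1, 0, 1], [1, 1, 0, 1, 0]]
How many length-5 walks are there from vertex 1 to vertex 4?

The number of length-5 walks from vertex 1 to vertex 4 is entry (1,4) of T⁵, where T is the adjacency matrix.
T² = [[2, 1, 0, 2, 0], [1, 2, 1, 1, 1], [0, 1, 2, 0, 2], [2, 1, 0, 3, 1], [0, 1, 2, 1, 3]]
T³ = [[0, 2, 4, 1, 5], [2, 2, 2, 4, 4], [4, 2, 0, 5, 1], [1, 4, 5, 2, 6], [5, 4, 1, 6, 2]]
T⁴ = [[9, 6, 1, 11, 3], [6, 8, 6, 8, 8], [1, 6, 9, 3, 11], [11, 8, 3, 15, 7], [3, 8, 11, 7, 15]]
T⁵ = [[4, 14, 20, 10, 26], [14, 16, 14, 22, 22], [20, 14, 4, 26, 10], [10, 22, 26, 18, 34], [26, 22, 10, 34, 18]]

10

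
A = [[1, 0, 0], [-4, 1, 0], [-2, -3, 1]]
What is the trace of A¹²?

A = I + N where N = [[0, 0, 0], [-4, 0, 0], [-2, -3, 0]] is strictly lower-triangular, so N³ = 0.
(I + N)¹² = I + 12·N + 66·N² = [[1, 0, 0], [-48, 1, 0], [768, -36, 1]].

3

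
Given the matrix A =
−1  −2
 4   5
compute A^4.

[[−79, −80], [160, 161]]

tr A = 4 and det A = 3, so the characteristic polynomial is λ² − (4)λ + (3) with roots 3 and 1.
Eigenvectors give P = [[1, −1], [−2, 1]] with P⁻¹ = [[−1, −1], [−2, −1]], and A = P·diag(3, 1)·P⁻¹.
Then A^4 = P·diag(81, 1)·P⁻¹ = [[81, −1], [−162, 1]] · [[−1, −1], [−2, −1]] = [[−79, −80], [160, 161]].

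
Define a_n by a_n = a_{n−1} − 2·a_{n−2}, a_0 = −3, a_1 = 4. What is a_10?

With companion matrix T = [[1, −2], [1, 0]], [a_n, a_{n−1}]ᵀ = T·[a_{n−1}, a_{n−2}]ᵀ, so [a_10, a_9]ᵀ = T⁹·[a_1, a_0]ᵀ.
T⁹ = [[−11, 34], [−17, 6]], giving [a_10, a_9]ᵀ = [[−146], [−86]].

−146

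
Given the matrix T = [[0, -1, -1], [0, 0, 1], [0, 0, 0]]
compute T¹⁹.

[[0, 0, 0], [0, 0, 0], [0, 0, 0]]

T is strictly triangular, hence nilpotent: T³ = 0, so T¹⁹ = 0.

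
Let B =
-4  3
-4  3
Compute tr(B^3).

-1

B^2 = [[4, -3], [4, -3]]
B^3 = [[-4, 3], [-4, 3]]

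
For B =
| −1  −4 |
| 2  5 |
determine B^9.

[[−19681, −39364], [19682, 39365]]

tr B = 4 and det B = 3, so the characteristic polynomial is λ² − (4)λ + (3) with roots 3 and 1.
Eigenvectors give P = [[−1, −2], [1, 1]] with P⁻¹ = [[1, 2], [−1, −1]], and B = P·diag(3, 1)·P⁻¹.
Then B^9 = P·diag(19683, 1)·P⁻¹ = [[−19683, −2], [19683, 1]] · [[1, 2], [−1, −1]] = [[−19681, −39364], [19682, 39365]].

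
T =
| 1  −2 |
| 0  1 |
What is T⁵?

[[1, −10], [0, 1]]

T = I + N where N = [[0, −2], [0, 0]] is strictly upper-triangular, so N² = 0.
(I + N)⁵ = I + 5·N = [[1, −10], [0, 1]].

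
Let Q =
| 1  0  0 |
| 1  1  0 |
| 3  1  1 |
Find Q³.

[[1, 0, 0], [3, 1, 0], [12, 3, 1]]

Q = I + N where N = [[0, 0, 0], [1, 0, 0], [3, 1, 0]] is strictly lower-triangular, so N³ = 0.
(I + N)³ = I + 3·N + 3·N² = [[1, 0, 0], [3, 1, 0], [12, 3, 1]].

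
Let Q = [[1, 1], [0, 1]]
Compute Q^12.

[[1, 12], [0, 1]]

Q = I + N where N = [[0, 1], [0, 0]] is strictly upper-triangular, so N^2 = 0.
(I + N)^12 = I + 12·N = [[1, 12], [0, 1]].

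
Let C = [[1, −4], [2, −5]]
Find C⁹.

[[19681, −39364], [19682, −39365]]

tr C = −4 and det C = 3, so the characteristic polynomial is λ² − (−4)λ + (3) with roots −3 and −1.
Eigenvectors give P = [[1, 2], [1, 1]] with P⁻¹ = [[−1, 2], [1, −1]], and C = P·diag(−3, −1)·P⁻¹.
Then C⁹ = P·diag(−19683, −1)·P⁻¹ = [[−19683, −2], [−19683, −1]] · [[−1, 2], [1, −1]] = [[19681, −39364], [19682, −39365]].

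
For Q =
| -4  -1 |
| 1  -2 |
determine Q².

[[15, 6], [-6, 3]]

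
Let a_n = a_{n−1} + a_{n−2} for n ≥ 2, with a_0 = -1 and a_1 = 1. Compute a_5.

With companion matrix M = [[1, 1], [1, 0]], [a_n, a_{n−1}]ᵀ = M·[a_{n−1}, a_{n−2}]ᵀ, so [a_5, a_4]ᵀ = M⁴·[a_1, a_0]ᵀ.
M⁴ = [[5, 3], [3, 2]], giving [a_5, a_4]ᵀ = [[2], [1]].

2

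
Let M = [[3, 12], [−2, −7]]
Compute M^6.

tr M = −4 and det M = 3, so the characteristic polynomial is λ² − (−4)λ + (3) with roots −3 and −1.
Eigenvectors give P = [[−2, 3], [1, −1]] with P⁻¹ = [[1, 3], [1, 2]], and M = P·diag(−3, −1)·P⁻¹.
Then M^6 = P·diag(729, 1)·P⁻¹ = [[−1458, 3], [729, −1]] · [[1, 3], [1, 2]] = [[−1455, −4368], [728, 2185]].

[[−1455, −4368], [728, 2185]]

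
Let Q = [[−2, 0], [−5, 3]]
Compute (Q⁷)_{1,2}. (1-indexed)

tr Q = 1 and det Q = −6, so the characteristic polynomial is λ² − (1)λ + (−6) with roots −2 and 3.
Eigenvectors give P = [[−1, 0], [−1, −1]] with P⁻¹ = [[−1, 0], [1, −1]], and Q = P·diag(−2, 3)·P⁻¹.
Then Q⁷ = P·diag(−128, 2187)·P⁻¹ = [[128, 0], [128, −2187]] · [[−1, 0], [1, −1]] = [[−128, 0], [−2315, 2187]].

0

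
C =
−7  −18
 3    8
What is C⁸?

tr C = 1 and det C = −2, so the characteristic polynomial is λ² − (1)λ + (−2) with roots −1 and 2.
Eigenvectors give P = [[3, 2], [−1, −1]] with P⁻¹ = [[1, 2], [−1, −3]], and C = P·diag(−1, 2)·P⁻¹.
Then C⁸ = P·diag(1, 256)·P⁻¹ = [[3, 512], [−1, −256]] · [[1, 2], [−1, −3]] = [[−509, −1530], [255, 766]].

[[−509, −1530], [255, 766]]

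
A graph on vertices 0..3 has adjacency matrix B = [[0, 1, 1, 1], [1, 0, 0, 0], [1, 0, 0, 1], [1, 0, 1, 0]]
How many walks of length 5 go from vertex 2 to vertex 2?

12

The number of length-5 walks from vertex 2 to vertex 2 is entry (2,2) of B⁵, where B is the adjacency matrix.
B² = [[3, 0, 1, 1], [0, 1, 1, 1], [1, 1, 2, 1], [1, 1, 1, 2]]
B³ = [[2, 3, 4, 4], [3, 0, 1, 1], [4, 1, 2, 3], [4, 1, 3, 2]]
B⁴ = [[11, 2, 6, 6], [2, 3, 4, 4], [6, 4, 7, 6], [6, 4, 6, 7]]
B⁵ = [[14, 11, 17, 17], [11, 2, 6, 6], [17, 6, 12, 13], [17, 6, 13, 12]]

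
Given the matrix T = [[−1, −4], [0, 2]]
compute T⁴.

[[1, −20], [0, 16]]

T² = [[1, −4], [0, 4]]
T³ = [[−1, −12], [0, 8]]
T⁴ = [[1, −20], [0, 16]]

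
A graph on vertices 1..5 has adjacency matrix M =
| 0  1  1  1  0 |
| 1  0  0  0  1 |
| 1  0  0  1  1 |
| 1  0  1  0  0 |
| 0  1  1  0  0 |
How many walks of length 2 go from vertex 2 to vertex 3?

The number of length-2 walks from vertex 2 to vertex 3 is entry (2,3) of M², where M is the adjacency matrix.
M² = [[3, 0, 1, 1, 2], [0, 2, 2, 1, 0], [1, 2, 3, 1, 0], [1, 1, 1, 2, 1], [2, 0, 0, 1, 2]]

2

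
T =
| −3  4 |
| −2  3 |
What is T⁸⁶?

[[1, 0], [0, 1]]

T² = I (check: tr T = 0 and det T = −1), so T⁸⁶ = I since 86 is even.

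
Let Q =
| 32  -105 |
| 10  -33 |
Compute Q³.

[[218, -735], [70, -237]]

tr Q = -1 and det Q = -6, so the characteristic polynomial is λ² − (-1)λ + (-6) with roots -3 and 2.
Eigenvectors give P = [[3, 7], [1, 2]] with P⁻¹ = [[-2, 7], [1, -3]], and Q = P·diag(-3, 2)·P⁻¹.
Then Q³ = P·diag(-27, 8)·P⁻¹ = [[-81, 56], [-27, 16]] · [[-2, 7], [1, -3]] = [[218, -735], [70, -237]].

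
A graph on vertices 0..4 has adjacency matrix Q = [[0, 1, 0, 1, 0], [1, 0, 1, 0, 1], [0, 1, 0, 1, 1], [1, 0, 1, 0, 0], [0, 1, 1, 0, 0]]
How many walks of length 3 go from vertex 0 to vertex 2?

The number of length-3 walks from vertex 0 to vertex 2 is entry (0,2) of Q³, where Q is the adjacency matrix.
Q² = [[2, 0, 2, 0, 1], [0, 3, 1, 2, 1], [2, 1, 3, 0, 1], [0, 2, 0, 2, 1], [1, 1, 1, 1, 2]]
Q³ = [[0, 5, 1, 4, 2], [5, 2, 6, 1, 4], [1, 6, 2, 5, 4], [4, 1, 5, 0, 2], [2, 4, 4, 2, 2]]

1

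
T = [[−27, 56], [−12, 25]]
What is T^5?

tr T = −2 and det T = −3, so the characteristic polynomial is λ² − (−2)λ + (−3) with roots −3 and 1.
Eigenvectors give P = [[−7, 2], [−3, 1]] with P⁻¹ = [[−1, 2], [−3, 7]], and T = P·diag(−3, 1)·P⁻¹.
Then T^5 = P·diag(−243, 1)·P⁻¹ = [[1701, 2], [729, 1]] · [[−1, 2], [−3, 7]] = [[−1707, 3416], [−732, 1465]].

[[−1707, 3416], [−732, 1465]]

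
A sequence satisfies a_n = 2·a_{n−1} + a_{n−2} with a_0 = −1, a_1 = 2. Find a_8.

With companion matrix B = [[2, 1], [1, 0]], [a_n, a_{n−1}]ᵀ = B·[a_{n−1}, a_{n−2}]ᵀ, so [a_8, a_7]ᵀ = B^7·[a_1, a_0]ᵀ.
B^7 = [[408, 169], [169, 70]], giving [a_8, a_7]ᵀ = [[647], [268]].

647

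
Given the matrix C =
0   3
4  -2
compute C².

[[12, -6], [-8, 16]]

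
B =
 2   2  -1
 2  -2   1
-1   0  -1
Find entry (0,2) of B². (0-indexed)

1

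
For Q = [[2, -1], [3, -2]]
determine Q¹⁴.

[[1, 0], [0, 1]]

Q² = I (check: tr Q = 0 and det Q = -1), so Q¹⁴ = I since 14 is even.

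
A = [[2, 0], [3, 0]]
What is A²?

[[4, 0], [6, 0]]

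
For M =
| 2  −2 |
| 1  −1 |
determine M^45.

[[2, −2], [1, −1]]

M² = M (a projection; rank 1, trace 1), so M^45 = M.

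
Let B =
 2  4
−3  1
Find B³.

B² = [[−8, 12], [−9, −11]]
B³ = [[−52, −20], [15, −47]]

[[−52, −20], [15, −47]]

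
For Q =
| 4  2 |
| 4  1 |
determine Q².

[[24, 10], [20, 9]]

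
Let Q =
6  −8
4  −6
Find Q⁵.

tr Q = 0 and det Q = −4, so the characteristic polynomial is λ² − (0)λ + (−4) with roots 2 and −2.
Eigenvectors give P = [[−2, 1], [−1, 1]] with P⁻¹ = [[−1, 1], [−1, 2]], and Q = P·diag(2, −2)·P⁻¹.
Then Q⁵ = P·diag(32, −32)·P⁻¹ = [[−64, −32], [−32, −32]] · [[−1, 1], [−1, 2]] = [[96, −128], [64, −96]].

[[96, −128], [64, −96]]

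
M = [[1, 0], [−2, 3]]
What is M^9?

[[1, 0], [−19682, 19683]]

tr M = 4 and det M = 3, so the characteristic polynomial is λ² − (4)λ + (3) with roots 3 and 1.
Eigenvectors give P = [[0, −1], [1, −1]] with P⁻¹ = [[−1, 1], [−1, 0]], and M = P·diag(3, 1)·P⁻¹.
Then M^9 = P·diag(19683, 1)·P⁻¹ = [[0, −1], [19683, −1]] · [[−1, 1], [−1, 0]] = [[1, 0], [−19682, 19683]].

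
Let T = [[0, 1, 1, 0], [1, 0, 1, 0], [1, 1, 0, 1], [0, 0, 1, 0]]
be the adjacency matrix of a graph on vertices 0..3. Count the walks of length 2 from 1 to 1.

2

The number of length-2 walks from vertex 1 to vertex 1 is entry (1,1) of T², where T is the adjacency matrix.
T² = [[2, 1, 1, 1], [1, 2, 1, 1], [1, 1, 3, 0], [1, 1, 0, 1]]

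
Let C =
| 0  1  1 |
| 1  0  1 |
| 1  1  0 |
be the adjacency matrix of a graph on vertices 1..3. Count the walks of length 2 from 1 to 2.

1

The number of length-2 walks from vertex 1 to vertex 2 is entry (1,2) of C², where C is the adjacency matrix.
C² = [[2, 1, 1], [1, 2, 1], [1, 1, 2]]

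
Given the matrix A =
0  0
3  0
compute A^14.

[[0, 0], [0, 0]]

A is strictly triangular, hence nilpotent: A^2 = 0, so A^14 = 0.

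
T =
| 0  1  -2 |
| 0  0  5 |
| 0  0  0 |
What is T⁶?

T is strictly triangular, hence nilpotent: T³ = 0, so T⁶ = 0.

[[0, 0, 0], [0, 0, 0], [0, 0, 0]]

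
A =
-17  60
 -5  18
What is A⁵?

tr A = 1 and det A = -6, so the characteristic polynomial is λ² − (1)λ + (-6) with roots 3 and -2.
Eigenvectors give P = [[-3, -4], [-1, -1]] with P⁻¹ = [[1, -4], [-1, 3]], and A = P·diag(3, -2)·P⁻¹.
Then A⁵ = P·diag(243, -32)·P⁻¹ = [[-729, 128], [-243, 32]] · [[1, -4], [-1, 3]] = [[-857, 3300], [-275, 1068]].

[[-857, 3300], [-275, 1068]]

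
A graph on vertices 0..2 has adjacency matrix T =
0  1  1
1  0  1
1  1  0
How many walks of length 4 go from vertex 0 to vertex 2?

The number of length-4 walks from vertex 0 to vertex 2 is entry (0,2) of T⁴, where T is the adjacency matrix.
T² = [[2, 1, 1], [1, 2, 1], [1, 1, 2]]
T³ = [[2, 3, 3], [3, 2, 3], [3, 3, 2]]
T⁴ = [[6, 5, 5], [5, 6, 5], [5, 5, 6]]

5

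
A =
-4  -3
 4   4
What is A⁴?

A² = [[4, 0], [0, 4]]
A³ = [[-16, -12], [16, 16]]
A⁴ = [[16, 0], [0, 16]]

[[16, 0], [0, 16]]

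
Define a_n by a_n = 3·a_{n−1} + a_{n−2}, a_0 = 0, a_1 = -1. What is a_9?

With companion matrix A = [[3, 1], [1, 0]], [a_n, a_{n−1}]ᵀ = A·[a_{n−1}, a_{n−2}]ᵀ, so [a_9, a_8]ᵀ = A^8·[a_1, a_0]ᵀ.
A^8 = [[12970, 3927], [3927, 1189]], giving [a_9, a_8]ᵀ = [[-12970], [-3927]].

-12970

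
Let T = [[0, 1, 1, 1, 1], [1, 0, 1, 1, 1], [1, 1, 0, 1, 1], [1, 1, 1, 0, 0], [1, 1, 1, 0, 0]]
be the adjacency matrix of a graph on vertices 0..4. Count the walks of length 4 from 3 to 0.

The number of length-4 walks from vertex 3 to vertex 0 is entry (3,0) of T^4, where T is the adjacency matrix.
T^2 = [[4, 3, 3, 2, 2], [3, 4, 3, 2, 2], [3, 3, 4, 2, 2], [2, 2, 2, 3, 3], [2, 2, 2, 3, 3]]
T^3 = [[10, 11, 11, 10, 10], [11, 10, 11, 10, 10], [11, 11, 10, 10, 10], [10, 10, 10, 6, 6], [10, 10, 10, 6, 6]]
T^4 = [[42, 41, 41, 32, 32], [41, 42, 41, 32, 32], [41, 41, 42, 32, 32], [32, 32, 32, 30, 30], [32, 32, 32, 30, 30]]

32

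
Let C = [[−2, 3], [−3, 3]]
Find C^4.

C^2 = [[−5, 3], [−3, 0]]
C^3 = [[1, −6], [6, −9]]
C^4 = [[16, −15], [15, −9]]

[[16, −15], [15, −9]]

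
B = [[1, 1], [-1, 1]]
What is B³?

B² = [[0, 2], [-2, 0]]
B³ = [[-2, 2], [-2, -2]]

[[-2, 2], [-2, -2]]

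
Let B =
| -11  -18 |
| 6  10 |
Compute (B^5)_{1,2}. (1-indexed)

-198

tr B = -1 and det B = -2, so the characteristic polynomial is λ² − (-1)λ + (-2) with roots -2 and 1.
Eigenvectors give P = [[-2, -3], [1, 2]] with P⁻¹ = [[-2, -3], [1, 2]], and B = P·diag(-2, 1)·P⁻¹.
Then B^5 = P·diag(-32, 1)·P⁻¹ = [[64, -3], [-32, 2]] · [[-2, -3], [1, 2]] = [[-131, -198], [66, 100]].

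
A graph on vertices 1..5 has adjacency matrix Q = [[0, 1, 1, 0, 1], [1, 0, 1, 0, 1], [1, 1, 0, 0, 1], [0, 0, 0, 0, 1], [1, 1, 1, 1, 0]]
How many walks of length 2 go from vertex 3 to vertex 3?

3

The number of length-2 walks from vertex 3 to vertex 3 is entry (3,3) of Q^2, where Q is the adjacency matrix.
Q^2 = [[3, 2, 2, 1, 2], [2, 3, 2, 1, 2], [2, 2, 3, 1, 2], [1, 1, 1, 1, 0], [2, 2, 2, 0, 4]]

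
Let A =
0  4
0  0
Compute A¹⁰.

A is strictly triangular, hence nilpotent: A² = 0, so A¹⁰ = 0.

[[0, 0], [0, 0]]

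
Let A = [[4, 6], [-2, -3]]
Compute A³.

[[4, 6], [-2, -3]]

A² = A (a projection; rank 1, trace 1), so A³ = A.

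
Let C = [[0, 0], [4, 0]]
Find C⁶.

C is strictly triangular, hence nilpotent: C² = 0, so C⁶ = 0.

[[0, 0], [0, 0]]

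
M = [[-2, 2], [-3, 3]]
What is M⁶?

M² = M (a projection; rank 1, trace 1), so M⁶ = M.

[[-2, 2], [-3, 3]]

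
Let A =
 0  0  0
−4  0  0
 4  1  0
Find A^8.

[[0, 0, 0], [0, 0, 0], [0, 0, 0]]

A is strictly triangular, hence nilpotent: A^3 = 0, so A^8 = 0.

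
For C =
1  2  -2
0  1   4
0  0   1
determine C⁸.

C = I + N where N = [[0, 2, -2], [0, 0, 4], [0, 0, 0]] is strictly upper-triangular, so N³ = 0.
(I + N)⁸ = I + 8·N + 28·N² = [[1, 16, 208], [0, 1, 32], [0, 0, 1]].

[[1, 16, 208], [0, 1, 32], [0, 0, 1]]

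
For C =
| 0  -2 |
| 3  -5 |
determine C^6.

[[-1266, 1330], [-1995, 2059]]

tr C = -5 and det C = 6, so the characteristic polynomial is λ² − (-5)λ + (6) with roots -2 and -3.
Eigenvectors give P = [[-1, 2], [-1, 3]] with P⁻¹ = [[-3, 2], [-1, 1]], and C = P·diag(-2, -3)·P⁻¹.
Then C^6 = P·diag(64, 729)·P⁻¹ = [[-64, 1458], [-64, 2187]] · [[-3, 2], [-1, 1]] = [[-1266, 1330], [-1995, 2059]].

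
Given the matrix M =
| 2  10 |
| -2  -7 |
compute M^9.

[[76172, 191710], [-38342, -96367]]

tr M = -5 and det M = 6, so the characteristic polynomial is λ² − (-5)λ + (6) with roots -2 and -3.
Eigenvectors give P = [[5, -2], [-2, 1]] with P⁻¹ = [[1, 2], [2, 5]], and M = P·diag(-2, -3)·P⁻¹.
Then M^9 = P·diag(-512, -19683)·P⁻¹ = [[-2560, 39366], [1024, -19683]] · [[1, 2], [2, 5]] = [[76172, 191710], [-38342, -96367]].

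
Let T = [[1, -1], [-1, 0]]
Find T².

[[2, -1], [-1, 1]]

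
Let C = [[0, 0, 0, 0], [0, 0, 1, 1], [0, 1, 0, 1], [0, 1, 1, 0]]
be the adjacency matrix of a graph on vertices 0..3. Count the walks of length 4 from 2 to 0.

The number of length-4 walks from vertex 2 to vertex 0 is entry (2,0) of C^4, where C is the adjacency matrix.
C^2 = [[0, 0, 0, 0], [0, 2, 1, 1], [0, 1, 2, 1], [0, 1, 1, 2]]
C^3 = [[0, 0, 0, 0], [0, 2, 3, 3], [0, 3, 2, 3], [0, 3, 3, 2]]
C^4 = [[0, 0, 0, 0], [0, 6, 5, 5], [0, 5, 6, 5], [0, 5, 5, 6]]

0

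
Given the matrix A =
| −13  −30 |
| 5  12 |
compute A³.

tr A = −1 and det A = −6, so the characteristic polynomial is λ² − (−1)λ + (−6) with roots −3 and 2.
Eigenvectors give P = [[3, −2], [−1, 1]] with P⁻¹ = [[1, 2], [1, 3]], and A = P·diag(−3, 2)·P⁻¹.
Then A³ = P·diag(−27, 8)·P⁻¹ = [[−81, −16], [27, 8]] · [[1, 2], [1, 3]] = [[−97, −210], [35, 78]].

[[−97, −210], [35, 78]]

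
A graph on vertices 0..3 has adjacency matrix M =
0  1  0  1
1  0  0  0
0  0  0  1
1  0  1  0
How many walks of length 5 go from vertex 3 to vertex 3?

The number of length-5 walks from vertex 3 to vertex 3 is entry (3,3) of M⁵, where M is the adjacency matrix.
M² = [[2, 0, 1, 0], [0, 1, 0, 1], [1, 0, 1, 0], [0, 1, 0, 2]]
M³ = [[0, 2, 0, 3], [2, 0, 1, 0], [0, 1, 0, 2], [3, 0, 2, 0]]
M⁴ = [[5, 0, 3, 0], [0, 2, 0, 3], [3, 0, 2, 0], [0, 3, 0, 5]]
M⁵ = [[0, 5, 0, 8], [5, 0, 3, 0], [0, 3, 0, 5], [8, 0, 5, 0]]

0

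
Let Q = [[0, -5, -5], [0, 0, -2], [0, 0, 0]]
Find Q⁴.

[[0, 0, 0], [0, 0, 0], [0, 0, 0]]

Q is strictly triangular, hence nilpotent: Q³ = 0, so Q⁴ = 0.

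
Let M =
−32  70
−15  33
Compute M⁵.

[[−1682, 3850], [−825, 1893]]

tr M = 1 and det M = −6, so the characteristic polynomial is λ² − (1)λ + (−6) with roots 3 and −2.
Eigenvectors give P = [[2, −7], [1, −3]] with P⁻¹ = [[−3, 7], [−1, 2]], and M = P·diag(3, −2)·P⁻¹.
Then M⁵ = P·diag(243, −32)·P⁻¹ = [[486, 224], [243, 96]] · [[−3, 7], [−1, 2]] = [[−1682, 3850], [−825, 1893]].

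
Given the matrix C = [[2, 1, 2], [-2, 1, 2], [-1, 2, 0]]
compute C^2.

[[0, 7, 6], [-8, 3, -2], [-6, 1, 2]]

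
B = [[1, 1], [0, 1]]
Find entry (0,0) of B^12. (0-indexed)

1

B = I + N where N = [[0, 1], [0, 0]] is strictly upper-triangular, so N^2 = 0.
(I + N)^12 = I + 12·N = [[1, 12], [0, 1]].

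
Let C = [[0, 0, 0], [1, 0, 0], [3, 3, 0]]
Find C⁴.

C is strictly triangular, hence nilpotent: C³ = 0, so C⁴ = 0.

[[0, 0, 0], [0, 0, 0], [0, 0, 0]]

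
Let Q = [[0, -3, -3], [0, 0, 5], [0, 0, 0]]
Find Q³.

[[0, 0, 0], [0, 0, 0], [0, 0, 0]]

Q is strictly triangular, hence nilpotent: Q³ = 0, so Q³ = 0.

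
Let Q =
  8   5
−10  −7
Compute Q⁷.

[[4502, 2315], [−4630, −2443]]

tr Q = 1 and det Q = −6, so the characteristic polynomial is λ² − (1)λ + (−6) with roots −2 and 3.
Eigenvectors give P = [[1, −1], [−2, 1]] with P⁻¹ = [[−1, −1], [−2, −1]], and Q = P·diag(−2, 3)·P⁻¹.
Then Q⁷ = P·diag(−128, 2187)·P⁻¹ = [[−128, −2187], [256, 2187]] · [[−1, −1], [−2, −1]] = [[4502, 2315], [−4630, −2443]].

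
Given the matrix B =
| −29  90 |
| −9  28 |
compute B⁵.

[[−329, 990], [−99, 298]]

tr B = −1 and det B = −2, so the characteristic polynomial is λ² − (−1)λ + (−2) with roots −2 and 1.
Eigenvectors give P = [[−10, 3], [−3, 1]] with P⁻¹ = [[−1, 3], [−3, 10]], and B = P·diag(−2, 1)·P⁻¹.
Then B⁵ = P·diag(−32, 1)·P⁻¹ = [[320, 3], [96, 1]] · [[−1, 3], [−3, 10]] = [[−329, 990], [−99, 298]].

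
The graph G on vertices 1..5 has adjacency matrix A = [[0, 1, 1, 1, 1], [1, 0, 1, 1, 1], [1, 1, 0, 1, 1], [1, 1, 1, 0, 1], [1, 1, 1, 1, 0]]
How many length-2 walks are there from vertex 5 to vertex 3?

The number of length-2 walks from vertex 5 to vertex 3 is entry (5,3) of A², where A is the adjacency matrix.
A² = [[4, 3, 3, 3, 3], [3, 4, 3, 3, 3], [3, 3, 4, 3, 3], [3, 3, 3, 4, 3], [3, 3, 3, 3, 4]]

3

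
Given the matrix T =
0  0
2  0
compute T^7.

T is strictly triangular, hence nilpotent: T^2 = 0, so T^7 = 0.

[[0, 0], [0, 0]]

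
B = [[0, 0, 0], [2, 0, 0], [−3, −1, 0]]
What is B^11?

[[0, 0, 0], [0, 0, 0], [0, 0, 0]]

B is strictly triangular, hence nilpotent: B^3 = 0, so B^11 = 0.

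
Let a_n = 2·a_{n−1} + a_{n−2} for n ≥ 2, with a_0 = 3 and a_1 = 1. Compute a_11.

12875

With companion matrix C = [[2, 1], [1, 0]], [a_n, a_{n−1}]ᵀ = C·[a_{n−1}, a_{n−2}]ᵀ, so [a_11, a_10]ᵀ = C¹⁰·[a_1, a_0]ᵀ.
C¹⁰ = [[5741, 2378], [2378, 985]], giving [a_11, a_10]ᵀ = [[12875], [5333]].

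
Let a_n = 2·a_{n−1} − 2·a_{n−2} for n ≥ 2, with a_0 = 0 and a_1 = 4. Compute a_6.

With companion matrix A = [[2, −2], [1, 0]], [a_n, a_{n−1}]ᵀ = A·[a_{n−1}, a_{n−2}]ᵀ, so [a_6, a_5]ᵀ = A^5·[a_1, a_0]ᵀ.
A^5 = [[−8, 8], [−4, 0]], giving [a_6, a_5]ᵀ = [[−32], [−16]].

−32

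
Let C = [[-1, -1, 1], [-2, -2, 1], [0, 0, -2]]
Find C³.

C² = [[3, 3, -4], [6, 6, -6], [0, 0, 4]]
C³ = [[-9, -9, 14], [-18, -18, 24], [0, 0, -8]]

[[-9, -9, 14], [-18, -18, 24], [0, 0, -8]]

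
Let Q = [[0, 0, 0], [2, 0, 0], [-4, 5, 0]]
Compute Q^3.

[[0, 0, 0], [0, 0, 0], [0, 0, 0]]

Q is strictly triangular, hence nilpotent: Q^3 = 0, so Q^3 = 0.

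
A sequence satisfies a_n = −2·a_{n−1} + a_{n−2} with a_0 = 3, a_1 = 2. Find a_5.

22

With companion matrix M = [[−2, 1], [1, 0]], [a_n, a_{n−1}]ᵀ = M·[a_{n−1}, a_{n−2}]ᵀ, so [a_5, a_4]ᵀ = M⁴·[a_1, a_0]ᵀ.
M⁴ = [[29, −12], [−12, 5]], giving [a_5, a_4]ᵀ = [[22], [−9]].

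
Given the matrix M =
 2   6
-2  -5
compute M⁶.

tr M = -3 and det M = 2, so the characteristic polynomial is λ² − (-3)λ + (2) with roots -1 and -2.
Eigenvectors give P = [[-2, -3], [1, 2]] with P⁻¹ = [[-2, -3], [1, 2]], and M = P·diag(-1, -2)·P⁻¹.
Then M⁶ = P·diag(1, 64)·P⁻¹ = [[-2, -192], [1, 128]] · [[-2, -3], [1, 2]] = [[-188, -378], [126, 253]].

[[-188, -378], [126, 253]]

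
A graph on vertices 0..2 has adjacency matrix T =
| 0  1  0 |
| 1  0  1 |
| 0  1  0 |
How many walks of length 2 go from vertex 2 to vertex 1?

The number of length-2 walks from vertex 2 to vertex 1 is entry (2,1) of T², where T is the adjacency matrix.
T² = [[1, 0, 1], [0, 2, 0], [1, 0, 1]]

0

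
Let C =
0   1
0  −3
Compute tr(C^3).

C^2 = [[0, −3], [0, 9]]
C^3 = [[0, 9], [0, −27]]

−27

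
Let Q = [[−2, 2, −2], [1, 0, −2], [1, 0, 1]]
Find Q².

[[4, −4, −2], [−4, 2, −4], [−1, 2, −1]]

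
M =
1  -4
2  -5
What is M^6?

tr M = -4 and det M = 3, so the characteristic polynomial is λ² − (-4)λ + (3) with roots -3 and -1.
Eigenvectors give P = [[1, -2], [1, -1]] with P⁻¹ = [[-1, 2], [-1, 1]], and M = P·diag(-3, -1)·P⁻¹.
Then M^6 = P·diag(729, 1)·P⁻¹ = [[729, -2], [729, -1]] · [[-1, 2], [-1, 1]] = [[-727, 1456], [-728, 1457]].

[[-727, 1456], [-728, 1457]]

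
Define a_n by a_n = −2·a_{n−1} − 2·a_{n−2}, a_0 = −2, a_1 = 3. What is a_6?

8

With companion matrix C = [[−2, −2], [1, 0]], [a_n, a_{n−1}]ᵀ = C·[a_{n−1}, a_{n−2}]ᵀ, so [a_6, a_5]ᵀ = C⁵·[a_1, a_0]ᵀ.
C⁵ = [[8, 8], [−4, 0]], giving [a_6, a_5]ᵀ = [[8], [−12]].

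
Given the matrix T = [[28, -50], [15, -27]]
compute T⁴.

tr T = 1 and det T = -6, so the characteristic polynomial is λ² − (1)λ + (-6) with roots -2 and 3.
Eigenvectors give P = [[5, -2], [3, -1]] with P⁻¹ = [[-1, 2], [-3, 5]], and T = P·diag(-2, 3)·P⁻¹.
Then T⁴ = P·diag(16, 81)·P⁻¹ = [[80, -162], [48, -81]] · [[-1, 2], [-3, 5]] = [[406, -650], [195, -309]].

[[406, -650], [195, -309]]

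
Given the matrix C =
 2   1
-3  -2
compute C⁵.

[[2, 1], [-3, -2]]

C² = I (check: tr C = 0 and det C = -1), so C⁵ = C since 5 is odd.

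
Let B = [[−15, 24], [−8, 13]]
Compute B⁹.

tr B = −2 and det B = −3, so the characteristic polynomial is λ² − (−2)λ + (−3) with roots 1 and −3.
Eigenvectors give P = [[−3, 2], [−2, 1]] with P⁻¹ = [[1, −2], [2, −3]], and B = P·diag(1, −3)·P⁻¹.
Then B⁹ = P·diag(1, −19683)·P⁻¹ = [[−3, −39366], [−2, −19683]] · [[1, −2], [2, −3]] = [[−78735, 118104], [−39368, 59053]].

[[−78735, 118104], [−39368, 59053]]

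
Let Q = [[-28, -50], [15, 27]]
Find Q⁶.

tr Q = -1 and det Q = -6, so the characteristic polynomial is λ² − (-1)λ + (-6) with roots -3 and 2.
Eigenvectors give P = [[-2, -5], [1, 3]] with P⁻¹ = [[-3, -5], [1, 2]], and Q = P·diag(-3, 2)·P⁻¹.
Then Q⁶ = P·diag(729, 64)·P⁻¹ = [[-1458, -320], [729, 192]] · [[-3, -5], [1, 2]] = [[4054, 6650], [-1995, -3261]].

[[4054, 6650], [-1995, -3261]]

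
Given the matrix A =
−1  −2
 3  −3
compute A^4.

A^2 = [[−5, 8], [−12, 3]]
A^3 = [[29, −14], [21, 15]]
A^4 = [[−71, −16], [24, −87]]

[[−71, −16], [24, −87]]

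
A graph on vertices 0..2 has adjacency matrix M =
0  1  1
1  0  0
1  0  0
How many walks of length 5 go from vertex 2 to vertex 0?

The number of length-5 walks from vertex 2 to vertex 0 is entry (2,0) of M⁵, where M is the adjacency matrix.
M² = [[2, 0, 0], [0, 1, 1], [0, 1, 1]]
M³ = [[0, 2, 2], [2, 0, 0], [2, 0, 0]]
M⁴ = [[4, 0, 0], [0, 2, 2], [0, 2, 2]]
M⁵ = [[0, 4, 4], [4, 0, 0], [4, 0, 0]]

4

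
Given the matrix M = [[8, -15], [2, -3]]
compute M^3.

[[122, -285], [38, -87]]

tr M = 5 and det M = 6, so the characteristic polynomial is λ² − (5)λ + (6) with roots 2 and 3.
Eigenvectors give P = [[-5, 3], [-2, 1]] with P⁻¹ = [[1, -3], [2, -5]], and M = P·diag(2, 3)·P⁻¹.
Then M^3 = P·diag(8, 27)·P⁻¹ = [[-40, 81], [-16, 27]] · [[1, -3], [2, -5]] = [[122, -285], [38, -87]].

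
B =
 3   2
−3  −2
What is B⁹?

B² = B (a projection; rank 1, trace 1), so B⁹ = B.

[[3, 2], [−3, −2]]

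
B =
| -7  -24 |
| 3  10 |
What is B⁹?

tr B = 3 and det B = 2, so the characteristic polynomial is λ² − (3)λ + (2) with roots 2 and 1.
Eigenvectors give P = [[-8, -3], [3, 1]] with P⁻¹ = [[1, 3], [-3, -8]], and B = P·diag(2, 1)·P⁻¹.
Then B⁹ = P·diag(512, 1)·P⁻¹ = [[-4096, -3], [1536, 1]] · [[1, 3], [-3, -8]] = [[-4087, -12264], [1533, 4600]].

[[-4087, -12264], [1533, 4600]]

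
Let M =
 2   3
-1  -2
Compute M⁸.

[[1, 0], [0, 1]]

M² = I (check: tr M = 0 and det M = -1), so M⁸ = I since 8 is even.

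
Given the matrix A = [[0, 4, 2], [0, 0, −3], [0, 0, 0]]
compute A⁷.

[[0, 0, 0], [0, 0, 0], [0, 0, 0]]

A is strictly triangular, hence nilpotent: A³ = 0, so A⁷ = 0.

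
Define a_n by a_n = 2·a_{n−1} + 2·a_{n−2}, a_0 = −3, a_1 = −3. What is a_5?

−228

With companion matrix T = [[2, 2], [1, 0]], [a_n, a_{n−1}]ᵀ = T·[a_{n−1}, a_{n−2}]ᵀ, so [a_5, a_4]ᵀ = T^4·[a_1, a_0]ᵀ.
T^4 = [[44, 32], [16, 12]], giving [a_5, a_4]ᵀ = [[−228], [−84]].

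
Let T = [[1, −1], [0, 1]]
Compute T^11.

T = I + N where N = [[0, −1], [0, 0]] is strictly upper-triangular, so N^2 = 0.
(I + N)^11 = I + 11·N = [[1, −11], [0, 1]].

[[1, −11], [0, 1]]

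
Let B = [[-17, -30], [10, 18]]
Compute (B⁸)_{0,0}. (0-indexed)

-18659

tr B = 1 and det B = -6, so the characteristic polynomial is λ² − (1)λ + (-6) with roots 3 and -2.
Eigenvectors give P = [[-3, -2], [2, 1]] with P⁻¹ = [[1, 2], [-2, -3]], and B = P·diag(3, -2)·P⁻¹.
Then B⁸ = P·diag(6561, 256)·P⁻¹ = [[-19683, -512], [13122, 256]] · [[1, 2], [-2, -3]] = [[-18659, -37830], [12610, 25476]].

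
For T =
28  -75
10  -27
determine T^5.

[[1618, -4125], [550, -1407]]

tr T = 1 and det T = -6, so the characteristic polynomial is λ² − (1)λ + (-6) with roots -2 and 3.
Eigenvectors give P = [[-5, 3], [-2, 1]] with P⁻¹ = [[1, -3], [2, -5]], and T = P·diag(-2, 3)·P⁻¹.
Then T^5 = P·diag(-32, 243)·P⁻¹ = [[160, 729], [64, 243]] · [[1, -3], [2, -5]] = [[1618, -4125], [550, -1407]].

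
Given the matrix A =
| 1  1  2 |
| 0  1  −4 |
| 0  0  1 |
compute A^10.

[[1, 10, −160], [0, 1, −40], [0, 0, 1]]

A = I + N where N = [[0, 1, 2], [0, 0, −4], [0, 0, 0]] is strictly upper-triangular, so N^3 = 0.
(I + N)^10 = I + 10·N + 45·N^2 = [[1, 10, −160], [0, 1, −40], [0, 0, 1]].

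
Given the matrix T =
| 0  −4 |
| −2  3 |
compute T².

[[8, −12], [−6, 17]]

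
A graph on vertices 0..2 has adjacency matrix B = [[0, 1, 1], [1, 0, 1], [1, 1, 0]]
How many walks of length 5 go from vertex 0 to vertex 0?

10

The number of length-5 walks from vertex 0 to vertex 0 is entry (0,0) of B⁵, where B is the adjacency matrix.
B² = [[2, 1, 1], [1, 2, 1], [1, 1, 2]]
B³ = [[2, 3, 3], [3, 2, 3], [3, 3, 2]]
B⁴ = [[6, 5, 5], [5, 6, 5], [5, 5, 6]]
B⁵ = [[10, 11, 11], [11, 10, 11], [11, 11, 10]]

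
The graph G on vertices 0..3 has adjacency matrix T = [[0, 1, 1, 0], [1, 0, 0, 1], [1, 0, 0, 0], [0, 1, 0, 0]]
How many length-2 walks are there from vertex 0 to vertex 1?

The number of length-2 walks from vertex 0 to vertex 1 is entry (0,1) of T^2, where T is the adjacency matrix.
T^2 = [[2, 0, 0, 1], [0, 2, 1, 0], [0, 1, 1, 0], [1, 0, 0, 1]]

0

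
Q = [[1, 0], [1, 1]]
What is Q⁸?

[[1, 0], [8, 1]]

Q = I + N where N = [[0, 0], [1, 0]] is strictly lower-triangular, so N² = 0.
(I + N)⁸ = I + 8·N = [[1, 0], [8, 1]].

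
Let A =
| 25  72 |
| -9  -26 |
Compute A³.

[[73, 216], [-27, -80]]

tr A = -1 and det A = -2, so the characteristic polynomial is λ² − (-1)λ + (-2) with roots -2 and 1.
Eigenvectors give P = [[-8, -3], [3, 1]] with P⁻¹ = [[1, 3], [-3, -8]], and A = P·diag(-2, 1)·P⁻¹.
Then A³ = P·diag(-8, 1)·P⁻¹ = [[64, -3], [-24, 1]] · [[1, 3], [-3, -8]] = [[73, 216], [-27, -80]].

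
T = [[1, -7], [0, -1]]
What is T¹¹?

[[1, -7], [0, -1]]

T² = I (check: tr T = 0 and det T = -1), so T¹¹ = T since 11 is odd.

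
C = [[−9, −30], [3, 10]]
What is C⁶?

C² = C (a projection; rank 1, trace 1), so C⁶ = C.

[[−9, −30], [3, 10]]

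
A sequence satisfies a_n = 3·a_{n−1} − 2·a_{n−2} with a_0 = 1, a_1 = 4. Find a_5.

94

With companion matrix T = [[3, −2], [1, 0]], [a_n, a_{n−1}]ᵀ = T·[a_{n−1}, a_{n−2}]ᵀ, so [a_5, a_4]ᵀ = T^4·[a_1, a_0]ᵀ.
T^4 = [[31, −30], [15, −14]], giving [a_5, a_4]ᵀ = [[94], [46]].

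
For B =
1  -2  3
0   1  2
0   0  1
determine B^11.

[[1, -22, -187], [0, 1, 22], [0, 0, 1]]

B = I + N where N = [[0, -2, 3], [0, 0, 2], [0, 0, 0]] is strictly upper-triangular, so N^3 = 0.
(I + N)^11 = I + 11·N + 55·N^2 = [[1, -22, -187], [0, 1, 22], [0, 0, 1]].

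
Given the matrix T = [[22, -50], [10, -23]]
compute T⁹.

[[81292, -201950], [40390, -100463]]

tr T = -1 and det T = -6, so the characteristic polynomial is λ² − (-1)λ + (-6) with roots -3 and 2.
Eigenvectors give P = [[2, 5], [1, 2]] with P⁻¹ = [[-2, 5], [1, -2]], and T = P·diag(-3, 2)·P⁻¹.
Then T⁹ = P·diag(-19683, 512)·P⁻¹ = [[-39366, 2560], [-19683, 1024]] · [[-2, 5], [1, -2]] = [[81292, -201950], [40390, -100463]].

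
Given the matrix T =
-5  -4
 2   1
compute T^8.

[[13121, 13120], [-6560, -6559]]

tr T = -4 and det T = 3, so the characteristic polynomial is λ² − (-4)λ + (3) with roots -1 and -3.
Eigenvectors give P = [[-1, 2], [1, -1]] with P⁻¹ = [[1, 2], [1, 1]], and T = P·diag(-1, -3)·P⁻¹.
Then T^8 = P·diag(1, 6561)·P⁻¹ = [[-1, 13122], [1, -6561]] · [[1, 2], [1, 1]] = [[13121, 13120], [-6560, -6559]].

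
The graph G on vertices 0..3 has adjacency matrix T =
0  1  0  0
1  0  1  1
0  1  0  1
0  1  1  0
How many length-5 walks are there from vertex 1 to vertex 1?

The number of length-5 walks from vertex 1 to vertex 1 is entry (1,1) of T⁵, where T is the adjacency matrix.
T² = [[1, 0, 1, 1], [0, 3, 1, 1], [1, 1, 2, 1], [1, 1, 1, 2]]
T³ = [[0, 3, 1, 1], [3, 2, 4, 4], [1, 4, 2, 3], [1, 4, 3, 2]]
T⁴ = [[3, 2, 4, 4], [2, 11, 6, 6], [4, 6, 7, 6], [4, 6, 6, 7]]
T⁵ = [[2, 11, 6, 6], [11, 14, 17, 17], [6, 17, 12, 13], [6, 17, 13, 12]]

14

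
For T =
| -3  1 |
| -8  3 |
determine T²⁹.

T² = I (check: tr T = 0 and det T = -1), so T²⁹ = T since 29 is odd.

[[-3, 1], [-8, 3]]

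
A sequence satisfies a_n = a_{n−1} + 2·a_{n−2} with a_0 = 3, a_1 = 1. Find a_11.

With companion matrix A = [[1, 2], [1, 0]], [a_n, a_{n−1}]ᵀ = A·[a_{n−1}, a_{n−2}]ᵀ, so [a_11, a_10]ᵀ = A^10·[a_1, a_0]ᵀ.
A^10 = [[683, 682], [341, 342]], giving [a_11, a_10]ᵀ = [[2729], [1367]].

2729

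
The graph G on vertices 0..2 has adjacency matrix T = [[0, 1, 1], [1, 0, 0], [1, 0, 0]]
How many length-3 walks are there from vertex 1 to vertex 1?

The number of length-3 walks from vertex 1 to vertex 1 is entry (1,1) of T³, where T is the adjacency matrix.
T² = [[2, 0, 0], [0, 1, 1], [0, 1, 1]]
T³ = [[0, 2, 2], [2, 0, 0], [2, 0, 0]]

0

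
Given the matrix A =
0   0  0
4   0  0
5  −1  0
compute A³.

[[0, 0, 0], [0, 0, 0], [0, 0, 0]]

A is strictly triangular, hence nilpotent: A³ = 0, so A³ = 0.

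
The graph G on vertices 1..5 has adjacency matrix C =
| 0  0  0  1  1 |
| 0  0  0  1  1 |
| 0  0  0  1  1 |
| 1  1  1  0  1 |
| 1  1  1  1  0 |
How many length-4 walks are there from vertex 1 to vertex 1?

14

The number of length-4 walks from vertex 1 to vertex 1 is entry (1,1) of C⁴, where C is the adjacency matrix.
C² = [[2, 2, 2, 1, 1], [2, 2, 2, 1, 1], [2, 2, 2, 1, 1], [1, 1, 1, 4, 3], [1, 1, 1, 3, 4]]
C³ = [[2, 2, 2, 7, 7], [2, 2, 2, 7, 7], [2, 2, 2, 7, 7], [7, 7, 7, 6, 7], [7, 7, 7, 7, 6]]
C⁴ = [[14, 14, 14, 13, 13], [14, 14, 14, 13, 13], [14, 14, 14, 13, 13], [13, 13, 13, 28, 27], [13, 13, 13, 27, 28]]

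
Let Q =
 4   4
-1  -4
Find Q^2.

[[12, 0], [0, 12]]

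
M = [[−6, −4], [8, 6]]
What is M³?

tr M = 0 and det M = −4, so the characteristic polynomial is λ² − (0)λ + (−4) with roots 2 and −2.
Eigenvectors give P = [[−1, −1], [2, 1]] with P⁻¹ = [[1, 1], [−2, −1]], and M = P·diag(2, −2)·P⁻¹.
Then M³ = P·diag(8, −8)·P⁻¹ = [[−8, 8], [16, −8]] · [[1, 1], [−2, −1]] = [[−24, −16], [32, 24]].

[[−24, −16], [32, 24]]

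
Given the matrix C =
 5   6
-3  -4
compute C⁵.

[[65, 66], [-33, -34]]

tr C = 1 and det C = -2, so the characteristic polynomial is λ² − (1)λ + (-2) with roots -1 and 2.
Eigenvectors give P = [[-1, -2], [1, 1]] with P⁻¹ = [[1, 2], [-1, -1]], and C = P·diag(-1, 2)·P⁻¹.
Then C⁵ = P·diag(-1, 32)·P⁻¹ = [[1, -64], [-1, 32]] · [[1, 2], [-1, -1]] = [[65, 66], [-33, -34]].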